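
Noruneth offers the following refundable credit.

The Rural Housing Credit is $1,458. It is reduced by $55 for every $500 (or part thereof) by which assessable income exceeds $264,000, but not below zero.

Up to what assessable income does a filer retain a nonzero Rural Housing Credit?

$277,000

After 26 increments the reduction is 26 × $55 = $1,430, leaving $28; one more increment wipes it out. Increment 26 ends at excess 26 × $500 = $13,000, so the highest qualifying income is $264,000 + $13,000 = $277,000.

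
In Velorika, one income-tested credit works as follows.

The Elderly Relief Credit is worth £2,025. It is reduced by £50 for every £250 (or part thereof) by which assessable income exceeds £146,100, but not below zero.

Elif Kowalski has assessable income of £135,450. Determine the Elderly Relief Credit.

Elderly Relief Credit: £135,450 is at or below the £146,100 threshold, so the full £2,025 applies.

£2,025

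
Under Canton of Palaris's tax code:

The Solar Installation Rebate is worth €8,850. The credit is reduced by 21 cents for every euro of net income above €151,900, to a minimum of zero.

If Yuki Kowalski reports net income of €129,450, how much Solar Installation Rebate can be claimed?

Solar Installation Rebate: €129,450 is at or below the €151,900 threshold, so the full €8,850 applies.

€8,850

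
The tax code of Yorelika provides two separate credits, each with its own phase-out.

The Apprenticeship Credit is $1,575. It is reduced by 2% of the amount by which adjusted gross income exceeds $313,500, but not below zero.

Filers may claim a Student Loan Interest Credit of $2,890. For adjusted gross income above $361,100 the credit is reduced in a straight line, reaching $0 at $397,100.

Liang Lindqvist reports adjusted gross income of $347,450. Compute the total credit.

$3,786

Apprenticeship Credit: 2% of the $33,950 excess over $313,500 is $679; credit = $1,575 − $679 = $896.
Student Loan Interest Credit: $347,450 is at or below the $361,100 threshold, so the full $2,890 applies.
Total: $896 + $2,890 = $3,786.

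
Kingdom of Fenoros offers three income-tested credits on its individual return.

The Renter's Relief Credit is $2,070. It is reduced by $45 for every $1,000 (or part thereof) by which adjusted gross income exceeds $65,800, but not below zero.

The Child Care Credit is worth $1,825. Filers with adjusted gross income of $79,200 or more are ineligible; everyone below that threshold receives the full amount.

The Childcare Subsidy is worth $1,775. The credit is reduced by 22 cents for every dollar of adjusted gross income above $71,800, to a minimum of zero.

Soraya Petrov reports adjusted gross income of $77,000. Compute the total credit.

Renter's Relief Credit: income exceeds $65,800 by $11,200, which is 12 full-or-partial $1,000 increments; reduction = 12 × $45 = $540, leaving $1,530.
Child Care Credit: $77,000 is below the $79,200 cutoff, so the full $1,825 applies.
Childcare Subsidy: 22% of the $5,200 excess over $71,800 is $1,144; credit = $1,775 − $1,144 = $631.
Total: $1,530 + $1,825 + $631 = $3,986.

$3,986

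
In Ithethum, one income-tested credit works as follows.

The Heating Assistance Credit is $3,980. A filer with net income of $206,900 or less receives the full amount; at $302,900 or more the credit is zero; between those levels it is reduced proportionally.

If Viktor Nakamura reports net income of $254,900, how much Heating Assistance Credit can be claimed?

Heating Assistance Credit: $254,900 is $48,000 into a $96,000 phase-out range, leaving 48,000/96,000 of the credit: $3,980 × 48,000/96,000 = $1,990.

$1,990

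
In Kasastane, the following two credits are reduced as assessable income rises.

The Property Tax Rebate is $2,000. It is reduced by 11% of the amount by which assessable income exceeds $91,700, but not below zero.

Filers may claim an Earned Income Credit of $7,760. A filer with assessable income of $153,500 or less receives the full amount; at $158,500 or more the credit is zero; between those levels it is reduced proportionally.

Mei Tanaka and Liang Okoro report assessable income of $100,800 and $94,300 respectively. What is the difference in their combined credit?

$715

Mei ($100,800): Property Tax Rebate: 11% of the $9,100 excess over $91,700 is $1,001; credit = $2,000 − $1,001 = $999. Earned Income Credit: $100,800 is at or below the $153,500 threshold, so the full $7,760 applies. total $999 + $7,760 = $8,759
Liang ($94,300): Property Tax Rebate: 11% of the $2,600 excess over $91,700 is $286; credit = $2,000 − $286 = $1,714. Earned Income Credit: $94,300 is at or below the $153,500 threshold, so the full $7,760 applies. total $1,714 + $7,760 = $9,474
Difference: |$8,759 − $9,474| = $715.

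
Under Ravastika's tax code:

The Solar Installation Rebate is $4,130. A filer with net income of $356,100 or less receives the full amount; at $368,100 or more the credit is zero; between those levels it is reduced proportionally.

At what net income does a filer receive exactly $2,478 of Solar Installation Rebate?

$360,900

$2,478 is 2,478/4,130 of the full $4,130, so 1,652/4,130 of the $12,000 range has been used: income = $356,100 + $12,000 × 1,652/4,130 = $360,900.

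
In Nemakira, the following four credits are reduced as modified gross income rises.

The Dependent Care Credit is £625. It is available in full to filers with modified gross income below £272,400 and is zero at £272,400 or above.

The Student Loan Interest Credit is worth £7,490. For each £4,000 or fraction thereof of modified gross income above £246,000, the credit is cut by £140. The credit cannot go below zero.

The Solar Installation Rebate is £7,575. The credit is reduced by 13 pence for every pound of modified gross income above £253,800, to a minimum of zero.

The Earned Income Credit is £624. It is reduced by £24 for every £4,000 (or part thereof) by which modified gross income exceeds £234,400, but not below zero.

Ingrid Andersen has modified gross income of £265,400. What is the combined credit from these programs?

Dependent Care Credit: £265,400 is below the £272,400 cutoff, so the full £625 applies.
Student Loan Interest Credit: income exceeds £246,000 by £19,400, which is 5 full-or-partial £4,000 increments; reduction = 5 × £140 = £700, leaving £6,790.
Solar Installation Rebate: 13% of the £11,600 excess over £253,800 is £1,508; credit = £7,575 − £1,508 = £6,067.
Earned Income Credit: income exceeds £234,400 by £31,000, which is 8 full-or-partial £4,000 increments; reduction = 8 × £24 = £192, leaving £432.
Total: £625 + £6,790 + £6,067 + £432 = £13,914.

£13,914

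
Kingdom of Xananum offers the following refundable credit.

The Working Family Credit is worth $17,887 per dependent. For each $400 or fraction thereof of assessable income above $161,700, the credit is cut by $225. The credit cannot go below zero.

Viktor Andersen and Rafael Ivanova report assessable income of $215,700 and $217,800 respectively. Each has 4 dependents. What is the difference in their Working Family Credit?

$1,350

Viktor ($215,700): Working Family Credit: base = 4 × $17,887 = $71,548. income exceeds $161,700 by $54,000, which is 135 full-or-partial $400 increments; reduction = 135 × $225 = $30,375, leaving $41,173.
Rafael ($217,800): Working Family Credit: base = 4 × $17,887 = $71,548. income exceeds $161,700 by $56,100, which is 141 full-or-partial $400 increments; reduction = 141 × $225 = $31,725, leaving $39,823.
Difference: |$41,173 − $39,823| = $1,350.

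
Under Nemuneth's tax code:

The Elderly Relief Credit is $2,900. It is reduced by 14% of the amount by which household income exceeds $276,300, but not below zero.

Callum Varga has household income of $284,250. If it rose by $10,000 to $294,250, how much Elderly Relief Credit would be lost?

$1,400

At $284,250 — 14% of the $7,950 excess over $276,300 is $1,113; credit = $2,900 − $1,113 = $1,787.
At $294,250 — 14% of the $17,950 excess over $276,300 is $2,513; credit = $2,900 − $2,513 = $387.
Lost: $1,787 − $387 = $1,400.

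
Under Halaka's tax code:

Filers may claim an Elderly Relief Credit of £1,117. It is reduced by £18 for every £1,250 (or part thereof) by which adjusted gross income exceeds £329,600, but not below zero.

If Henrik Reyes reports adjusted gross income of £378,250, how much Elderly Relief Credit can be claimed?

Elderly Relief Credit: income exceeds £329,600 by £48,650, which is 39 full-or-partial £1,250 increments; reduction = 39 × £18 = £702, leaving £415.

£415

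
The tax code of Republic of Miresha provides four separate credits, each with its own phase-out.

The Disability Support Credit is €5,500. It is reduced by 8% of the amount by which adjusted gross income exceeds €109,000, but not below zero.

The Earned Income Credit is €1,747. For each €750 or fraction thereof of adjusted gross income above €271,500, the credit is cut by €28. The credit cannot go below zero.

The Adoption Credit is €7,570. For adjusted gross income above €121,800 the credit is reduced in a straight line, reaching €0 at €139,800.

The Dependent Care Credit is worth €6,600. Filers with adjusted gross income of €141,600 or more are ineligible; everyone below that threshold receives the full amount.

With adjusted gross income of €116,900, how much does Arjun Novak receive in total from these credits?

Disability Support Credit: 8% of the €7,900 excess over €109,000 is €632; credit = €5,500 − €632 = €4,868.
Earned Income Credit: €116,900 is at or below the €271,500 threshold, so the full €1,747 applies.
Adoption Credit: €116,900 is at or below the €121,800 threshold, so the full €7,570 applies.
Dependent Care Credit: €116,900 is below the €141,600 cutoff, so the full €6,600 applies.
Total: €4,868 + €1,747 + €7,570 + €6,600 = €20,785.

€20,785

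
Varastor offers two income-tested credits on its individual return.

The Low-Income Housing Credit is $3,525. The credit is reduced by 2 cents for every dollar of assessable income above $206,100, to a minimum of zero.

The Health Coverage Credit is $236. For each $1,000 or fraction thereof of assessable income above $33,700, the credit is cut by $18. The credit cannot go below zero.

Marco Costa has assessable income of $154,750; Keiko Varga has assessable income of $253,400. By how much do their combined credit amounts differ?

Marco ($154,750): Low-Income Housing Credit: $154,750 is at or below the $206,100 threshold, so the full $3,525 applies. Health Coverage Credit: income exceeds $33,700 by $121,050 → 122 increments × $18 = $2,196 ≥ base, so the credit is $0. total $3,525 + $0 = $3,525
Keiko ($253,400): Low-Income Housing Credit: 2% of the $47,300 excess over $206,100 is $946; credit = $3,525 − $946 = $2,579. Health Coverage Credit: income exceeds $33,700 by $219,700 → 220 increments × $18 = $3,960 ≥ base, so the credit is $0. total $2,579 + $0 = $2,579
Difference: |$3,525 − $2,579| = $946.

$946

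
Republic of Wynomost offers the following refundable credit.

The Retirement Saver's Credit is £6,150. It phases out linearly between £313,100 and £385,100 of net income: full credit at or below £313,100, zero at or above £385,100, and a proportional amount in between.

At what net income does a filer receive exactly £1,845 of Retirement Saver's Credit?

£363,500

£1,845 is 1,845/6,150 of the full £6,150, so 4,305/6,150 of the £72,000 range has been used: income = £313,100 + £72,000 × 4,305/6,150 = £363,500.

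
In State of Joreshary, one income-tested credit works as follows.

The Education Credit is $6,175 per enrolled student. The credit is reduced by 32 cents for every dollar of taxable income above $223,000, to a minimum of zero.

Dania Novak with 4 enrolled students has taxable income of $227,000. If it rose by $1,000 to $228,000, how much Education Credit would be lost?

At $227,000 — base = 4 × $6,175 = $24,700. 32% of the $4,000 excess over $223,000 is $1,280; credit = $24,700 − $1,280 = $23,420.
At $228,000 — base = 4 × $6,175 = $24,700. 32% of the $5,000 excess over $223,000 is $1,600; credit = $24,700 − $1,600 = $23,100.
Lost: $23,420 − $23,100 = $320.

$320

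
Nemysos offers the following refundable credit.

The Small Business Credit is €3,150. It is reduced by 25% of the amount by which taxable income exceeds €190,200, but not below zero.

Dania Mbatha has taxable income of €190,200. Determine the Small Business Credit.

€3,150

Small Business Credit: €190,200 is at or below the €190,200 threshold, so the full €3,150 applies.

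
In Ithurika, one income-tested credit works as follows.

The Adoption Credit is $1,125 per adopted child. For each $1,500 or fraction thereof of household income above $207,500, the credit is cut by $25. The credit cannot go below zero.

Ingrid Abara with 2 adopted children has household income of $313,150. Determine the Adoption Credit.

$475

Adoption Credit: base = 2 × $1,125 = $2,250. income exceeds $207,500 by $105,650, which is 71 full-or-partial $1,500 increments; reduction = 71 × $25 = $1,775, leaving $475.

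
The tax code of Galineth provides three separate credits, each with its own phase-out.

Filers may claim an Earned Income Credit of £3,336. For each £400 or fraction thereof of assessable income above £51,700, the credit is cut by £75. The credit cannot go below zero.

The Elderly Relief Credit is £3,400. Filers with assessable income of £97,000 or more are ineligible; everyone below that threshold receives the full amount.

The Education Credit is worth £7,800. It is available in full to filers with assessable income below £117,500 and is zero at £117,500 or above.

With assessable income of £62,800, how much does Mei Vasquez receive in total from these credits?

Earned Income Credit: income exceeds £51,700 by £11,100, which is 28 full-or-partial £400 increments; reduction = 28 × £75 = £2,100, leaving £1,236.
Elderly Relief Credit: £62,800 is below the £97,000 cutoff, so the full £3,400 applies.
Education Credit: £62,800 is below the £117,500 cutoff, so the full £7,800 applies.
Total: £1,236 + £3,400 + £7,800 = £12,436.

£12,436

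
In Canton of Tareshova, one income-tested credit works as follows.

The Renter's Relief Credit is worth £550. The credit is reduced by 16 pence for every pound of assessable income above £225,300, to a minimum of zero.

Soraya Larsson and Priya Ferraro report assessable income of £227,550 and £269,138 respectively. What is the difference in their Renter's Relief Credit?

Soraya (£227,550): Renter's Relief Credit: 16% of the £2,250 excess over £225,300 is £360; credit = £550 − £360 = £190.
Priya (£269,138): Renter's Relief Credit: 16% of the £43,838 excess over £225,300 is £7,014.08 ≥ base, so the credit is £0.
Difference: |£190 − £0| = £190.

£190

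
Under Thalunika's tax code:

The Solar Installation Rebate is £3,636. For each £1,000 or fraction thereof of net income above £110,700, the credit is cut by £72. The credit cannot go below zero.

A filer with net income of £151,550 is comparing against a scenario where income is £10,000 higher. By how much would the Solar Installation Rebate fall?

At £151,550 — income exceeds £110,700 by £40,850, which is 41 full-or-partial £1,000 increments; reduction = 41 × £72 = £2,952, leaving £684.
At £161,550 — income exceeds £110,700 by £50,850 → 51 increments × £72 = £3,672 ≥ base, so the credit is £0.
Lost: £684 − £0 = £684.

£684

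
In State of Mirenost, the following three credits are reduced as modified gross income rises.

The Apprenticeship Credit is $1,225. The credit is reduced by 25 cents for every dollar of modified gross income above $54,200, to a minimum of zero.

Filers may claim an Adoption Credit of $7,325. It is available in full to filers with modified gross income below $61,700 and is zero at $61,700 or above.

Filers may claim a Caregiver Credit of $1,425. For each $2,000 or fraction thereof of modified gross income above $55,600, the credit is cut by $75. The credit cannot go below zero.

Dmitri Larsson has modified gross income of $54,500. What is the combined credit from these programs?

Apprenticeship Credit: 25% of the $300 excess over $54,200 is $75; credit = $1,225 − $75 = $1,150.
Adoption Credit: $54,500 is below the $61,700 cutoff, so the full $7,325 applies.
Caregiver Credit: $54,500 is at or below the $55,600 threshold, so the full $1,425 applies.
Total: $1,150 + $7,325 + $1,425 = $9,900.

$9,900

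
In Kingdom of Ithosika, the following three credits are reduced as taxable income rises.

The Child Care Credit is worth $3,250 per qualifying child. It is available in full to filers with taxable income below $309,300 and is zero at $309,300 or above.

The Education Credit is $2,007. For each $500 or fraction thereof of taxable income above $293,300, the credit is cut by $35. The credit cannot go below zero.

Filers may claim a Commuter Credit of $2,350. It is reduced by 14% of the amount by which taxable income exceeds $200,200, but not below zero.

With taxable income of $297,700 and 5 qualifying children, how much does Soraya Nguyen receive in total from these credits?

$17,942

Child Care Credit: base = 5 × $3,250 = $16,250. $297,700 is below the $309,300 cutoff, so the full $16,250 applies.
Education Credit: income exceeds $293,300 by $4,400, which is 9 full-or-partial $500 increments; reduction = 9 × $35 = $315, leaving $1,692.
Commuter Credit: 14% of the $97,500 excess over $200,200 is $13,650 ≥ base, so the credit is $0.
Total: $16,250 + $1,692 + $0 = $17,942.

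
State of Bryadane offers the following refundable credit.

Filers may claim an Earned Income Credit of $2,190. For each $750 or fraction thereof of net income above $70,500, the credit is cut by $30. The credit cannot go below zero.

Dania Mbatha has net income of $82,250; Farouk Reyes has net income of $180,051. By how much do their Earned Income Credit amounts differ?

Dania ($82,250): Earned Income Credit: income exceeds $70,500 by $11,750, which is 16 full-or-partial $750 increments; reduction = 16 × $30 = $480, leaving $1,710.
Farouk ($180,051): Earned Income Credit: income exceeds $70,500 by $109,551 → 147 increments × $30 = $4,410 ≥ base, so the credit is $0.
Difference: |$1,710 − $0| = $1,710.

$1,710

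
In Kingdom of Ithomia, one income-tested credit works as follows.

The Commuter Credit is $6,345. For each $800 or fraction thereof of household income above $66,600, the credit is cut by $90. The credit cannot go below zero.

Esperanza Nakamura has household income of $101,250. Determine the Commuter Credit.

$2,385

Commuter Credit: income exceeds $66,600 by $34,650, which is 44 full-or-partial $800 increments; reduction = 44 × $90 = $3,960, leaving $2,385.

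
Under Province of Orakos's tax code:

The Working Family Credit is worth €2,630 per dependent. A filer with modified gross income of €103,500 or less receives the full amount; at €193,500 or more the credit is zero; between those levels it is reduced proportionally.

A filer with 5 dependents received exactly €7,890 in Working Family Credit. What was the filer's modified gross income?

€139,500

Full credit = 5 × €2,630 = €13,150.
€7,890 is 7,890/13,150 of the full €13,150, so 5,260/13,150 of the €90,000 range has been used: income = €103,500 + €90,000 × 5,260/13,150 = €139,500.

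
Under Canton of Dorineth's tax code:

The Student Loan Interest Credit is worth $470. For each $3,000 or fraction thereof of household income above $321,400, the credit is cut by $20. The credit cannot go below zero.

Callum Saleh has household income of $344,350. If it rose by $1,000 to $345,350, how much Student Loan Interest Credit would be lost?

At $344,350 — income exceeds $321,400 by $22,950, which is 8 full-or-partial $3,000 increments; reduction = 8 × $20 = $160, leaving $310.
At $345,350 — income exceeds $321,400 by $23,950, which is 8 full-or-partial $3,000 increments; reduction = 8 × $20 = $160, leaving $310.
Lost: $310 − $310 = $0.

$0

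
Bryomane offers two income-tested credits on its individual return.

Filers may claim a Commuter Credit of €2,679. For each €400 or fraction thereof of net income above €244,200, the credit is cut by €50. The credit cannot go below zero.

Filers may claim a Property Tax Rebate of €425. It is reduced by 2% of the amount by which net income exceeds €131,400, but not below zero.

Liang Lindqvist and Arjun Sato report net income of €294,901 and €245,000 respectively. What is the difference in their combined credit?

Liang (€294,901): Commuter Credit: income exceeds €244,200 by €50,701 → 127 increments × €50 = €6,350 ≥ base, so the credit is €0. Property Tax Rebate: 2% of the €163,501 excess over €131,400 is €3,270.02 ≥ base, so the credit is €0. total €0 + €0 = €0
Arjun (€245,000): Commuter Credit: income exceeds €244,200 by €800, which is 2 full-or-partial €400 increments; reduction = 2 × €50 = €100, leaving €2,579. Property Tax Rebate: 2% of the €113,600 excess over €131,400 is €2,272 ≥ base, so the credit is €0. total €2,579 + €0 = €2,579
Difference: |€0 − €2,579| = €2,579.

€2,579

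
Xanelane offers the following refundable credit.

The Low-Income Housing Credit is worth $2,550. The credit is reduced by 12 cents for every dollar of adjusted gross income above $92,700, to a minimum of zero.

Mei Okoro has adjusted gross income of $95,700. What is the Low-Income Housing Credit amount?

$2,190

Low-Income Housing Credit: 12% of the $3,000 excess over $92,700 is $360; credit = $2,550 − $360 = $2,190.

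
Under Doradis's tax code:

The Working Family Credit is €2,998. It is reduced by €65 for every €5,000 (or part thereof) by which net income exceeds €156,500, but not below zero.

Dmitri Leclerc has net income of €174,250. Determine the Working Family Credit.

Working Family Credit: income exceeds €156,500 by €17,750, which is 4 full-or-partial €5,000 increments; reduction = 4 × €65 = €260, leaving €2,738.

€2,738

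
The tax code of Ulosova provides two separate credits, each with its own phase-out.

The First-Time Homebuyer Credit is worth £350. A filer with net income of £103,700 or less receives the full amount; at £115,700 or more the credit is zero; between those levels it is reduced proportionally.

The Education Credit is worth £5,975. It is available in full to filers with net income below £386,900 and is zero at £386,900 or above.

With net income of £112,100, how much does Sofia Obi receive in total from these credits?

£6,080

First-Time Homebuyer Credit: £112,100 is £8,400 into a £12,000 phase-out range, leaving 3,600/12,000 of the credit: £350 × 3,600/12,000 = £105.
Education Credit: £112,100 is below the £386,900 cutoff, so the full £5,975 applies.
Total: £105 + £5,975 = £6,080.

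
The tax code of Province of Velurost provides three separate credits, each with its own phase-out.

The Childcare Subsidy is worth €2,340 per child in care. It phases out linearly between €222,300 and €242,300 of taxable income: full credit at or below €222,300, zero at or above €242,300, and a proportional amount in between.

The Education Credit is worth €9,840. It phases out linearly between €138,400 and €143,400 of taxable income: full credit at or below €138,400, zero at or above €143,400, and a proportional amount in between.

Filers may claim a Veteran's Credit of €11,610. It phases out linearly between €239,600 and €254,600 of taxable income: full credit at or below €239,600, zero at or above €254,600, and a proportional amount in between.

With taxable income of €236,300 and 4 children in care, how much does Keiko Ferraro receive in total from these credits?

Childcare Subsidy: base = 4 × €2,340 = €9,360. €236,300 is €14,000 into a €20,000 phase-out range, leaving 6,000/20,000 of the credit: €9,360 × 6,000/20,000 = €2,808.
Education Credit: €236,300 is at or above €143,400, so the credit is €0.
Veteran's Credit: €236,300 is at or below the €239,600 threshold, so the full €11,610 applies.
Total: €2,808 + €0 + €11,610 = €14,418.

€14,418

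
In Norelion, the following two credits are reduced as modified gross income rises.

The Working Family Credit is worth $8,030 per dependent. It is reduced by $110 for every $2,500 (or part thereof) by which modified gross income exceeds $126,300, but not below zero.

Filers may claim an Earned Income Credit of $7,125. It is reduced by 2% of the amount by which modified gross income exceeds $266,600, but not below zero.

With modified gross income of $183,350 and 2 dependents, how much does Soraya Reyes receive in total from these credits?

Working Family Credit: base = 2 × $8,030 = $16,060. income exceeds $126,300 by $57,050, which is 23 full-or-partial $2,500 increments; reduction = 23 × $110 = $2,530, leaving $13,530.
Earned Income Credit: $183,350 is at or below the $266,600 threshold, so the full $7,125 applies.
Total: $13,530 + $7,125 = $20,655.

$20,655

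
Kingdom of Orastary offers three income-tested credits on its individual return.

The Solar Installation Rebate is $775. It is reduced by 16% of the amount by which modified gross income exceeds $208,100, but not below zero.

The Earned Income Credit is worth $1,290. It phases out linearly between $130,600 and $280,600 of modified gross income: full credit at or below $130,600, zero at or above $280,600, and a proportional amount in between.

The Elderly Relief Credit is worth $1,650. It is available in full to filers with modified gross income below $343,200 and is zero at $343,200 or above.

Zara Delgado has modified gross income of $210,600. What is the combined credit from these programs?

$2,627

Solar Installation Rebate: 16% of the $2,500 excess over $208,100 is $400; credit = $775 − $400 = $375.
Earned Income Credit: $210,600 is $80,000 into a $150,000 phase-out range, leaving 70,000/150,000 of the credit: $1,290 × 70,000/150,000 = $602.
Elderly Relief Credit: $210,600 is below the $343,200 cutoff, so the full $1,650 applies.
Total: $375 + $602 + $1,650 = $2,627.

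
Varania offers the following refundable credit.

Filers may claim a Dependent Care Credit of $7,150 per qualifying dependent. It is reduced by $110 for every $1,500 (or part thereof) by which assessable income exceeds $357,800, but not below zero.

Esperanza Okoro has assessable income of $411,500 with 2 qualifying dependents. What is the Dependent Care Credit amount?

Dependent Care Credit: base = 2 × $7,150 = $14,300. income exceeds $357,800 by $53,700, which is 36 full-or-partial $1,500 increments; reduction = 36 × $110 = $3,960, leaving $10,340.

$10,340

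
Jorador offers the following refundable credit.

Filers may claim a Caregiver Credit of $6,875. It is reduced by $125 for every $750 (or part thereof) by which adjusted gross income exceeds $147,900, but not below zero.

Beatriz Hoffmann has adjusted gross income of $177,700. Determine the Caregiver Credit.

Caregiver Credit: income exceeds $147,900 by $29,800, which is 40 full-or-partial $750 increments; reduction = 40 × $125 = $5,000, leaving $1,875.

$1,875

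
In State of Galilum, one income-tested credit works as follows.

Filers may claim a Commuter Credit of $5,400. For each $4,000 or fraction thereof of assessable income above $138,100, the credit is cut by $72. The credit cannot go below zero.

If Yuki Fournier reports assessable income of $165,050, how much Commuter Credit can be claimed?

$4,896

Commuter Credit: income exceeds $138,100 by $26,950, which is 7 full-or-partial $4,000 increments; reduction = 7 × $72 = $504, leaving $4,896.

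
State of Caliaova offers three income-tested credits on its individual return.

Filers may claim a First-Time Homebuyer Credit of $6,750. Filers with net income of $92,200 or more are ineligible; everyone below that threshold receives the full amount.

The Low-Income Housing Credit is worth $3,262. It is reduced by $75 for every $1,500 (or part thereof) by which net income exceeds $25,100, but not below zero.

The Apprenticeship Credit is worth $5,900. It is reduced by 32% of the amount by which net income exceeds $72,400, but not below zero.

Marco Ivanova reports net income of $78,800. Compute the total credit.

$11,164

First-Time Homebuyer Credit: $78,800 is below the $92,200 cutoff, so the full $6,750 applies.
Low-Income Housing Credit: income exceeds $25,100 by $53,700, which is 36 full-or-partial $1,500 increments; reduction = 36 × $75 = $2,700, leaving $562.
Apprenticeship Credit: 32% of the $6,400 excess over $72,400 is $2,048; credit = $5,900 − $2,048 = $3,852.
Total: $6,750 + $562 + $3,852 = $11,164.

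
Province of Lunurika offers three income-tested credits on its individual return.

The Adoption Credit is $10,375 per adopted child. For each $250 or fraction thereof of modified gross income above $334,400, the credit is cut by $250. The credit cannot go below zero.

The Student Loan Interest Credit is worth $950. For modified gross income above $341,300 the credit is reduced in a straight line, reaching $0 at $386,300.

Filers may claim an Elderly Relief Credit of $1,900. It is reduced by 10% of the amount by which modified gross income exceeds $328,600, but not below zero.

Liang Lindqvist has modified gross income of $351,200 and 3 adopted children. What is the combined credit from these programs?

$14,866

Adoption Credit: base = 3 × $10,375 = $31,125. income exceeds $334,400 by $16,800, which is 68 full-or-partial $250 increments; reduction = 68 × $250 = $17,000, leaving $14,125.
Student Loan Interest Credit: $351,200 is $9,900 into a $45,000 phase-out range, leaving 35,100/45,000 of the credit: $950 × 35,100/45,000 = $741.
Elderly Relief Credit: 10% of the $22,600 excess over $328,600 is $2,260 ≥ base, so the credit is $0.
Total: $14,125 + $741 + $0 = $14,866.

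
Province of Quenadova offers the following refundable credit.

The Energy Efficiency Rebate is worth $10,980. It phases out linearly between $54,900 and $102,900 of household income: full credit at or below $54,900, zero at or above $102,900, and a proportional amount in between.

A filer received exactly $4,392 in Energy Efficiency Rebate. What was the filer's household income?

$4,392 is 4,392/10,980 of the full $10,980, so 6,588/10,980 of the $48,000 range has been used: income = $54,900 + $48,000 × 6,588/10,980 = $83,700.

$83,700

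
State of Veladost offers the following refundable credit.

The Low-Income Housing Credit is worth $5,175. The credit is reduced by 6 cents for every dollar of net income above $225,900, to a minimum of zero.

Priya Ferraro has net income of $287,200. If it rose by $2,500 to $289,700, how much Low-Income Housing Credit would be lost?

$150

At $287,200 — 6% of the $61,300 excess over $225,900 is $3,678; credit = $5,175 − $3,678 = $1,497.
At $289,700 — 6% of the $63,800 excess over $225,900 is $3,828; credit = $5,175 − $3,828 = $1,347.
Lost: $1,497 − $1,347 = $150.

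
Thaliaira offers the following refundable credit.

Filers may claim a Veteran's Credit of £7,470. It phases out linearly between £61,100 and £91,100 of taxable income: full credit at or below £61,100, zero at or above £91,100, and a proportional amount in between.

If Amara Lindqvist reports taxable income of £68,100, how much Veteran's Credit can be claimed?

£5,727

Veteran's Credit: £68,100 is £7,000 into a £30,000 phase-out range, leaving 23,000/30,000 of the credit: £7,470 × 23,000/30,000 = £5,727.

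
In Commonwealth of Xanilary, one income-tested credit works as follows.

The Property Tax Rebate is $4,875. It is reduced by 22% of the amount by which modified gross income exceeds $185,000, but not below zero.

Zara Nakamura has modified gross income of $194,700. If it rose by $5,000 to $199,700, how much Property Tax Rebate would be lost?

$1,100

At $194,700 — 22% of the $9,700 excess over $185,000 is $2,134; credit = $4,875 − $2,134 = $2,741.
At $199,700 — 22% of the $14,700 excess over $185,000 is $3,234; credit = $4,875 − $3,234 = $1,641.
Lost: $2,741 − $1,641 = $1,100.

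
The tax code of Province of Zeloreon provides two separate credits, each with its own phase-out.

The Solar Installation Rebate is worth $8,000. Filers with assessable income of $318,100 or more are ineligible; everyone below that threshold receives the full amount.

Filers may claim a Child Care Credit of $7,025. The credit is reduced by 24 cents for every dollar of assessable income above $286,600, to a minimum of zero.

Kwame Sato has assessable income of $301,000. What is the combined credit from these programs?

Solar Installation Rebate: $301,000 is below the $318,100 cutoff, so the full $8,000 applies.
Child Care Credit: 24% of the $14,400 excess over $286,600 is $3,456; credit = $7,025 − $3,456 = $3,569.
Total: $8,000 + $3,569 = $11,569.

$11,569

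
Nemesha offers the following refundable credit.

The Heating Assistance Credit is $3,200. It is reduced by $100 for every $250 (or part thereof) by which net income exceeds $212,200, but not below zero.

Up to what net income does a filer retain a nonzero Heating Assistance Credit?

$219,950

After 31 increments the reduction is 31 × $100 = $3,100, leaving $100; one more increment wipes it out. Increment 31 ends at excess 31 × $250 = $7,750, so the highest qualifying income is $212,200 + $7,750 = $219,950.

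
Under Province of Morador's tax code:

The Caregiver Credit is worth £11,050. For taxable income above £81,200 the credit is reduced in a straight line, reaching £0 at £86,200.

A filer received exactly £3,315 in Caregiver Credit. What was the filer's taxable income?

£84,700

£3,315 is 3,315/11,050 of the full £11,050, so 7,735/11,050 of the £5,000 range has been used: income = £81,200 + £5,000 × 7,735/11,050 = £84,700.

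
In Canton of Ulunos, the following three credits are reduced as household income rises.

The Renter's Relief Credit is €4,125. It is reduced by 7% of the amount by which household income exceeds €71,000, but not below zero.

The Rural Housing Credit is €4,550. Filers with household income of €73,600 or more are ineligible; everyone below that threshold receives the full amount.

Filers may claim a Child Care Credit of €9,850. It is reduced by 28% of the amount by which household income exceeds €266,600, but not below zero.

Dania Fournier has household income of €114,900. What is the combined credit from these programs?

€10,902

Renter's Relief Credit: 7% of the €43,900 excess over €71,000 is €3,073; credit = €4,125 − €3,073 = €1,052.
Rural Housing Credit: €114,900 meets or exceeds the €73,600 cutoff, so the credit is €0.
Child Care Credit: €114,900 is at or below the €266,600 threshold, so the full €9,850 applies.
Total: €1,052 + €0 + €9,850 = €10,902.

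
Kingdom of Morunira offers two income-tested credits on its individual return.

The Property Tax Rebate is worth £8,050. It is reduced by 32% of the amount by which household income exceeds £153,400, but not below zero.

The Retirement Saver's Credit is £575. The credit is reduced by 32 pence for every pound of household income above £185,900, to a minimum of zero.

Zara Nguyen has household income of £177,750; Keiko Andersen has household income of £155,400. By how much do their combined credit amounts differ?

Zara (£177,750): Property Tax Rebate: 32% of the £24,350 excess over £153,400 is £7,792; credit = £8,050 − £7,792 = £258. Retirement Saver's Credit: £177,750 is at or below the £185,900 threshold, so the full £575 applies. total £258 + £575 = £833
Keiko (£155,400): Property Tax Rebate: 32% of the £2,000 excess over £153,400 is £640; credit = £8,050 − £640 = £7,410. Retirement Saver's Credit: £155,400 is at or below the £185,900 threshold, so the full £575 applies. total £7,410 + £575 = £7,985
Difference: |£833 − £7,985| = £7,152.

£7,152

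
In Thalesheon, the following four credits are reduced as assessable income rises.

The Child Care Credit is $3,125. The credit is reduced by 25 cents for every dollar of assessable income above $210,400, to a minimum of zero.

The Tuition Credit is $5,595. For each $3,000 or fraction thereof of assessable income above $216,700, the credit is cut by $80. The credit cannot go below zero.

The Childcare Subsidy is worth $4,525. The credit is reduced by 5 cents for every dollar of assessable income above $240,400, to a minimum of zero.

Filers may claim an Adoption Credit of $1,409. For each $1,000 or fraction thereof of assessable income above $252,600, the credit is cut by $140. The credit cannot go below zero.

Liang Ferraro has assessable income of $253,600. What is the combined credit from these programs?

Child Care Credit: 25% of the $43,200 excess over $210,400 is $10,800 ≥ base, so the credit is $0.
Tuition Credit: income exceeds $216,700 by $36,900, which is 13 full-or-partial $3,000 increments; reduction = 13 × $80 = $1,040, leaving $4,555.
Childcare Subsidy: 5% of the $13,200 excess over $240,400 is $660; credit = $4,525 − $660 = $3,865.
Adoption Credit: income exceeds $252,600 by $1,000, which is 1 full-or-partial $1,000 increment; reduction = 1 × $140 = $140, leaving $1,269.
Total: $0 + $4,555 + $3,865 + $1,269 = $9,689.

$9,689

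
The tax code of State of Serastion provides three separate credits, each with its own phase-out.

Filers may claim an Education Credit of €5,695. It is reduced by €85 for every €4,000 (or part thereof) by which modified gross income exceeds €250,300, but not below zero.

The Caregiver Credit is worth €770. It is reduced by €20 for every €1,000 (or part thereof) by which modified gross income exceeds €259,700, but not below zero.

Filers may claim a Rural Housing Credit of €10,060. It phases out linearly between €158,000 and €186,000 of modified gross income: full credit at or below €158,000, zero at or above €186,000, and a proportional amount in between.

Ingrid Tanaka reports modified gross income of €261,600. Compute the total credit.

Education Credit: income exceeds €250,300 by €11,300, which is 3 full-or-partial €4,000 increments; reduction = 3 × €85 = €255, leaving €5,440.
Caregiver Credit: income exceeds €259,700 by €1,900, which is 2 full-or-partial €1,000 increments; reduction = 2 × €20 = €40, leaving €730.
Rural Housing Credit: €261,600 is at or above €186,000, so the credit is €0.
Total: €5,440 + €730 + €0 = €6,170.

€6,170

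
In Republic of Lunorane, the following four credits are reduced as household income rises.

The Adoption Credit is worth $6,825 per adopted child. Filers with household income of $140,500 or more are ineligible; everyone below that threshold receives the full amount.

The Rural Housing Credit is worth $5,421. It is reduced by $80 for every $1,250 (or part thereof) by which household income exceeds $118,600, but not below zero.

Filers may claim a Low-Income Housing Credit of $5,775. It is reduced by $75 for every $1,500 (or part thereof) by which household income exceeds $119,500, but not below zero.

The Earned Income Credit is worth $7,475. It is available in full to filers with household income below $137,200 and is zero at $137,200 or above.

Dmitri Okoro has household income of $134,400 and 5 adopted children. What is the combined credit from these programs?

Adoption Credit: base = 5 × $6,825 = $34,125. $134,400 is below the $140,500 cutoff, so the full $34,125 applies.
Rural Housing Credit: income exceeds $118,600 by $15,800, which is 13 full-or-partial $1,250 increments; reduction = 13 × $80 = $1,040, leaving $4,381.
Low-Income Housing Credit: income exceeds $119,500 by $14,900, which is 10 full-or-partial $1,500 increments; reduction = 10 × $75 = $750, leaving $5,025.
Earned Income Credit: $134,400 is below the $137,200 cutoff, so the full $7,475 applies.
Total: $34,125 + $4,381 + $5,025 + $7,475 = $51,006.

$51,006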